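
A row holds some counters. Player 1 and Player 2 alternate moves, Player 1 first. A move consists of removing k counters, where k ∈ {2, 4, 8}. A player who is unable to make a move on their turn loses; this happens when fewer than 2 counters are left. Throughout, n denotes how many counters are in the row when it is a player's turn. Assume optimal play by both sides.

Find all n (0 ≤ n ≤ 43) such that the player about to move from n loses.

0, 1, 6, 7, 12, 13, 18, 19, 24, 25, 30, 31, 36, 37, 42, 43

Positions with no move are L. A position that does have a move is losing for the player to move precisely when every available move leads to a winning position for the opponent. Fill in the labels:
n=0: no move → L
n=1: no move → L
n=2: reaches L-position 0 → W
n=3: reaches L-position 1 → W
n=4: reaches L-position 0 → W
n=5: reaches L-position 1 → W
n=6: only reaches 4(W), 2(W), all W → L
n=7: only reaches 5(W), 3(W), all W → L
n=8: reaches L-position 6 → W
n=9: reaches L-position 7 → W
n=10: reaches L-position 6 → W
n=11: reaches L-position 7 → W
n=12: only reaches 10(W), 8(W), 4(W), all W → L
n=13: only reaches 11(W), 9(W), 5(W), all W → L
n=14: reaches L-position 12 → W
n=15: reaches L-position 13 → W
n=16: reaches L-position 12 → W
n=17: reaches L-position 13 → W
n=18: only reaches 16(W), 14(W), 10(W), all W → L
n=19: only reaches 17(W), 15(W), 11(W), all W → L
n=20: reaches L-position 18 → W
n=21: reaches L-position 19 → W
n=22: reaches L-position 18 → W
n=23: reaches L-position 19 → W
n=24: only reaches 22(W), 20(W), 16(W), all W → L
n=25: only reaches 23(W), 21(W), 17(W), all W → L
n=26: reaches L-position 24 → W
n=27: reaches L-position 25 → W
n=28: reaches L-position 24 → W
n=29: reaches L-position 25 → W
n=30: only reaches 28(W), 26(W), 22(W), all W → L
n=31: only reaches 29(W), 27(W), 23(W), all W → L
n=32: reaches L-position 30 → W
n=33: reaches L-position 31 → W
n=34: reaches L-position 30 → W
n=35: reaches L-position 31 → W
n=36: only reaches 34(W), 32(W), 28(W), all W → L
n=37: only reaches 35(W), 33(W), 29(W), all W → L
n=38: reaches L-position 36 → W
n=39: reaches L-position 37 → W
n=40: reaches L-position 36 → W
n=41: reaches L-position 37 → W
n=42: only reaches 40(W), 38(W), 34(W), all W → L
n=43: only reaches 41(W), 39(W), 35(W), all W → L
Reading off the rows marked L gives the requested list; there are 16 such values of n.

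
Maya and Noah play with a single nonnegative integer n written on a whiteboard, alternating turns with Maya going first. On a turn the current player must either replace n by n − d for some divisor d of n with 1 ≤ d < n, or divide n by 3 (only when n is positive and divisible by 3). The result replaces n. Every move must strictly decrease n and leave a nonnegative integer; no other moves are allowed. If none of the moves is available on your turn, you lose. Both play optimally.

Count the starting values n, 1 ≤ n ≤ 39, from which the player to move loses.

Use the standard recursion: the mover loses at a terminal position; elsewhere, the mover wins exactly when some move hands the opponent an L position.
n=0: no move → L
n=1: no move → L
n=2: W (go to 1, an L position)
n=3: W (go to 1, an L position)
n=4: L (options 2(W), 3(W) are all W)
n=5: W (go to 4, an L position)
n=6: W (go to 4, an L position)
n=7: L (sole option 6(W) is W)
n=8: W (go to 4, an L position)
n=9: L (options 3(W), 6(W), 8(W) are all W)
n=10: W (go to 9, an L position)
n=11: L (sole option 10(W) is W)
n=12: W (go to 4, an L position)
n=13: L (sole option 12(W) is W)
n=14: W (go to 7, an L position)
n=15: L (options 5(W), 10(W), 12(W), 14(W) are all W)
n=16: W (go to 15, an L position)
n=17: L (sole option 16(W) is W)
n=18: W (go to 9, an L position)
n=19: L (sole option 18(W) is W)
n=20: W (go to 15, an L position)
n=21: W (go to 7, an L position)
n=22: W (go to 11, an L position)
n=23: L (sole option 22(W) is W)
n=24: W (go to 23, an L position)
n=25: L (options 20(W), 24(W) are all W)
n=26: W (go to 13, an L position)
n=27: W (go to 9, an L position)
n=28: L (options 14(W), 21(W), 24(W), 26(W), 27(W) are all W)
n=29: W (go to 28, an L position)
n=30: W (go to 15, an L position)
n=31: L (sole option 30(W) is W)
n=32: W (go to 28, an L position)
n=33: W (go to 11, an L position)
n=34: W (go to 17, an L position)
n=35: W (go to 28, an L position)
n=36: L (options 12(W), 18(W), 24(W), 27(W), 30(W), 32(W), 33(W), 34(W), 35(W) are all W)
n=37: W (go to 36, an L position)
n=38: W (go to 19, an L position)
n=39: W (go to 13, an L position)
L entries with 1 ≤ n ≤ 39 (n=0 is outside the asked range and is not counted): n = 1, 4, 7, 9, 11, 13, 15, 17, 19, 23, 25, 28, 31, 36; that makes 14.

14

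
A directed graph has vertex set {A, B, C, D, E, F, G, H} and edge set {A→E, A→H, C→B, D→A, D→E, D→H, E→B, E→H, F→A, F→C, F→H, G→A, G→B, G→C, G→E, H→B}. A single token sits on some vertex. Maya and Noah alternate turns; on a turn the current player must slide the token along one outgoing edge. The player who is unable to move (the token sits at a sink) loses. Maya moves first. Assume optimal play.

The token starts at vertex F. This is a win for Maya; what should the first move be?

Move to A.

Build the W/L table. Terminal = L. A non-terminal position is W if it has a move to some L; otherwise it is L.
Every edge goes from a vertex to one that appears earlier in the order B, H, C, E, A, D, G, F, so processing vertices in that order labels each vertex after all of its successors.
B: no outgoing edge → L
H: →B(L), so W
C: →B(L), so W
E: →B(L), so W
A: →E(W), H(W) — all W, so L
D: →A(L), so W
G: →A(L), so W
F: →A(L), so W
From F, the L positions reachable in one move are: A.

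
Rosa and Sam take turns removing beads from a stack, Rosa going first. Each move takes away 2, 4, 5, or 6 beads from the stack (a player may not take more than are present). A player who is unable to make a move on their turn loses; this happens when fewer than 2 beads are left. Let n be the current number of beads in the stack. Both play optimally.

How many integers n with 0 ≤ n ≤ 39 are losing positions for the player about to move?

10

Classify positions by backward induction: terminal positions (no move available) are L. From any other position, the mover wins iff some move reaches an L.
n=0: no move → L
n=1: no move → L
n=2: W (go to 0, an L position)
n=3: W (go to 1, an L position)
n=4: W (go to 0, an L position)
n=5: W (go to 1, an L position)
n=6: W (go to 1, an L position)
n=7: W (go to 1, an L position)
n=8: L (options 6(W), 4(W), 3(W), 2(W) are all W)
n=9: L (options 7(W), 5(W), 4(W), 3(W) are all W)
n=10: W (go to 8, an L position)
n=11: W (go to 9, an L position)
n=12: W (go to 8, an L position)
n=13: W (go to 9, an L position)
n=14: W (go to 9, an L position)
n=15: W (go to 9, an L position)
n=16: L (options 14(W), 12(W), 11(W), 10(W) are all W)
n=17: L (options 15(W), 13(W), 12(W), 11(W) are all W)
n=18: W (go to 16, an L position)
n=19: W (go to 17, an L position)
n=20: W (go to 16, an L position)
n=21: W (go to 17, an L position)
n=22: W (go to 17, an L position)
n=23: W (go to 17, an L position)
n=24: L (options 22(W), 20(W), 19(W), 18(W) are all W)
n=25: L (options 23(W), 21(W), 20(W), 19(W) are all W)
n=26: W (go to 24, an L position)
n=27: W (go to 25, an L position)
n=28: W (go to 24, an L position)
n=29: W (go to 25, an L position)
n=30: W (go to 25, an L position)
n=31: W (go to 25, an L position)
n=32: L (options 30(W), 28(W), 27(W), 26(W) are all W)
n=33: L (options 31(W), 29(W), 28(W), 27(W) are all W)
n=34: W (go to 32, an L position)
n=35: W (go to 33, an L position)
n=36: W (go to 32, an L position)
n=37: W (go to 33, an L position)
n=38: W (go to 33, an L position)
n=39: W (go to 33, an L position)
L entries with 0 ≤ n ≤ 39: n = 0, 1, 8, 9, 16, 17, 24, 25, 32, 33; that makes 10.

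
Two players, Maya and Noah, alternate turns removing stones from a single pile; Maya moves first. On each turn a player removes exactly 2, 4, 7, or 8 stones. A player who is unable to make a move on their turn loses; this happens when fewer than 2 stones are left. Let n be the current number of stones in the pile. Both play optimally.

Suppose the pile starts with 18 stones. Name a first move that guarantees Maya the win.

Remove 7, leaving 11.

Positions with no move are L. A position that does have a move is losing for the player to move precisely when every available move leads to a winning position for the opponent. Fill in the labels:
n=0: no move → L
n=1: no move → L
n=2: W (go to 0, an L position)
n=3: W (go to 1, an L position)
n=4: W (go to 0, an L position)
n=5: W (go to 1, an L position)
n=6: L (options 4(W), 2(W) are all W)
n=7: W (go to 0, an L position)
n=8: W (go to 6, an L position)
n=9: W (go to 1, an L position)
n=10: W (go to 6, an L position)
n=11: L (options 9(W), 7(W), 4(W), 3(W) are all W)
n=12: L (options 10(W), 8(W), 5(W), 4(W) are all W)
n=13: W (go to 11, an L position)
n=14: W (go to 12, an L position)
n=15: W (go to 11, an L position)
n=16: W (go to 12, an L position)
n=17: L (options 15(W), 13(W), 10(W), 9(W) are all W)
n=18: W (go to 11, an L position)
From 18, the L positions reachable in one move are: 11.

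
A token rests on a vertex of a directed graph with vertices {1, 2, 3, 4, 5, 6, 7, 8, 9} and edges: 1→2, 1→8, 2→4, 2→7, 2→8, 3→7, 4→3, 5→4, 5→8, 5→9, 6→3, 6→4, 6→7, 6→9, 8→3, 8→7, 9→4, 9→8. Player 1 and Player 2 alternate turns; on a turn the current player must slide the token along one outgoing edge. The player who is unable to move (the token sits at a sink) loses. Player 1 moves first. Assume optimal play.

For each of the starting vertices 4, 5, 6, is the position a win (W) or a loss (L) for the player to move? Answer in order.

Label each position W (a win for the player to move) or L (a loss). A position with no legal move is L; any other position is W exactly when some move reaches an L, and L when every move reaches a W.
Every edge goes from a vertex to one that appears earlier in the order 7, 3, 4, 8, 9, 6, 5, 2, 1, so processing vertices in that order labels each vertex after all of its successors.
7: no outgoing edge → L
3: →7(L), so W
4: →3(W) only, which is W, so L
8: →7(L), so W
9: →4(L), so W
6: →4(L), so W
5: →4(L), so W
2: →4(L), so W
1: →2(W), 8(W) — all W, so L

4: L, 5: W, 6: W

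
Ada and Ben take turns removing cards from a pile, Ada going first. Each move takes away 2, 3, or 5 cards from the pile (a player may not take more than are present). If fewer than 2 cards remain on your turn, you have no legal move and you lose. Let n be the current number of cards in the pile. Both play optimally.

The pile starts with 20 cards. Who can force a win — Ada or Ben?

Compute win/loss labels from the base case upward. A position with no move is L. Any other position is W if it can reach an L in one move, else L.
n=0: no move → L
n=1: no move → L
n=2: reaches L-position 0 → W
n=3: reaches L-position 1 → W
n=4: reaches L-position 1 → W
n=5: reaches L-position 0 → W
n=6: reaches L-position 1 → W
n=7: only reaches 5(W), 4(W), 2(W), all W → L
n=8: only reaches 6(W), 5(W), 3(W), all W → L
n=9: reaches L-position 7 → W
n=10: reaches L-position 8 → W
n=11: reaches L-position 8 → W
n=12: reaches L-position 7 → W
n=13: reaches L-position 8 → W
n=14: only reaches 12(W), 11(W), 9(W), all W → L
n=15: only reaches 13(W), 12(W), 10(W), all W → L
n=16: reaches L-position 14 → W
n=17: reaches L-position 15 → W
n=18: reaches L-position 15 → W
n=19: reaches L-position 14 → W
n=20: reaches L-position 15 → W
From 20 Ada can remove 5, leaving 15, reaching an L position.

Ada wins.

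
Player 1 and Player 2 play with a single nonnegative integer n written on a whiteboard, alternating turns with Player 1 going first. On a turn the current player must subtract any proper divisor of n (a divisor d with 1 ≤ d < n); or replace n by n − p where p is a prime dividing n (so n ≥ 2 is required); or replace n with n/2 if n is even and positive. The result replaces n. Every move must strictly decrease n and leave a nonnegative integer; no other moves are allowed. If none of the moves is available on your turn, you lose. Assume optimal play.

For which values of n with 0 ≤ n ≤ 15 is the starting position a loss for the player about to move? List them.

Label each position W (a win for the player to move) or L (a loss). A position with no legal move is L; any other position is W exactly when some move reaches an L, and L when every move reaches a W.
n=0: no move → L
n=1: no move → L
n=2: can move to 0, which is L ⇒ W
n=3: can move to 0, which is L ⇒ W
n=4: moves to 2(W), 3(W); every one is W ⇒ L
n=5: can move to 0, which is L ⇒ W
n=6: can move to 4, which is L ⇒ W
n=7: can move to 0, which is L ⇒ W
n=8: can move to 4, which is L ⇒ W
n=9: moves to 6(W), 8(W); every one is W ⇒ L
n=10: can move to 9, which is L ⇒ W
n=11: can move to 0, which is L ⇒ W
n=12: can move to 9, which is L ⇒ W
n=13: can move to 0, which is L ⇒ W
n=14: moves to 7(W), 12(W), 13(W); every one is W ⇒ L
n=15: can move to 14, which is L ⇒ W
The losing starting values of n are exactly the entries labelled L in this table (5 of them).

0, 1, 4, 9, 14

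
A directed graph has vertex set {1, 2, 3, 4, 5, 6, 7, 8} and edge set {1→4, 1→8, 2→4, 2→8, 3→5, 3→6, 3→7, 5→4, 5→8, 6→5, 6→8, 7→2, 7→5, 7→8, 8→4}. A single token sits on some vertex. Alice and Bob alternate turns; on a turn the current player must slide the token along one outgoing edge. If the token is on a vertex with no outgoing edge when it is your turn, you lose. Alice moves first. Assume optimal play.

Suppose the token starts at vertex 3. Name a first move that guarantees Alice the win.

Move to 6.

Classify positions by backward induction: terminal positions (no move available) are L. From any other position, the mover wins iff some move reaches an L.
Every edge goes from a vertex to one that appears earlier in the order 4, 8, 5, 2, 1, 7, 6, 3, so processing vertices in that order labels each vertex after all of its successors.
4: no outgoing edge → L
8: reaches L-position 4 → W
5: reaches L-position 4 → W
2: reaches L-position 4 → W
1: reaches L-position 4 → W
7: only reaches 2(W), 5(W), 8(W), all W → L
6: only reaches 5(W), 8(W), all W → L
3: reaches L-position 6 → W
From 3, the L positions reachable in one move are: 6, 7. Any move reaching one of these is winning.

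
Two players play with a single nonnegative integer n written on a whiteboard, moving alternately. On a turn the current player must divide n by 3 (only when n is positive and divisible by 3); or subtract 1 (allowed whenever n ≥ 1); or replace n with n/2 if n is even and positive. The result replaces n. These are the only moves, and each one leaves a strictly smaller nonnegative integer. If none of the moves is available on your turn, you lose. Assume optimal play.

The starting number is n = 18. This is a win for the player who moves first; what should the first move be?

Positions with no move are L. A position that does have a move is losing for the player to move precisely when every available move leads to a winning position for the opponent. Fill in the labels:
n=0: no move → L
n=1: →0(L), so W
n=2: →1(W) only, which is W, so L
n=3: →2(L), so W
n=4: →2(L), so W
n=5: →4(W) only, which is W, so L
n=6: →2(L), so W
n=7: →6(W) only, which is W, so L
n=8: →7(L), so W
n=9: →3(W), 8(W) — all W, so L
n=10: →5(L), so W
n=11: →10(W) only, which is W, so L
n=12: →11(L), so W
n=13: →12(W) only, which is W, so L
n=14: →7(L), so W
n=15: →5(L), so W
n=16: →8(W), 15(W) — all W, so L
n=17: →16(L), so W
n=18: →9(L), so W
From 18, the L positions reachable in one move are: 9.

Move to 9.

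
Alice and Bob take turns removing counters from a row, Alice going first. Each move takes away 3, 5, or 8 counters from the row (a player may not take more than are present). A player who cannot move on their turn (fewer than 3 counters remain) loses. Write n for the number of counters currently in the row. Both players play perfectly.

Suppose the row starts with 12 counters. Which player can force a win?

Bob wins.

Work bottom-up. With no move the player to move loses. Otherwise the position is W if at least one move leads to an L position for the opponent, and L if every move leads to a W.
n=0: no move → L
n=1: no move → L
n=2: no move → L
n=3: W (go to 0, an L position)
n=4: W (go to 1, an L position)
n=5: W (go to 2, an L position)
n=6: W (go to 1, an L position)
n=7: W (go to 2, an L position)
n=8: W (go to 0, an L position)
n=9: W (go to 1, an L position)
n=10: W (go to 2, an L position)
n=11: L (options 8(W), 6(W), 3(W) are all W)
n=12: L (options 9(W), 7(W), 4(W) are all W)
The starting position 12 is L: whatever Alice does, the opponent receives a W position.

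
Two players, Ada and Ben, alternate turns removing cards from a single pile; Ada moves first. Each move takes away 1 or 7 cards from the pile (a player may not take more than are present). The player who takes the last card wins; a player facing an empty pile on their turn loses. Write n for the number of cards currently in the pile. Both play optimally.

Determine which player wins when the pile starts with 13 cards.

Label each position W (a win for the player to move) or L (a loss). A position with no legal move is L; any other position is W exactly when some move reaches an L, and L when every move reaches a W.
n=0: no move → L
n=1: can move to 0, which is L ⇒ W
n=2: the only move is to 1(W), a W ⇒ L
n=3: can move to 2, which is L ⇒ W
n=4: the only move is to 3(W), a W ⇒ L
n=5: can move to 4, which is L ⇒ W
n=6: the only move is to 5(W), a W ⇒ L
n=7: can move to 6, which is L ⇒ W
n=8: moves to 7(W), 1(W); every one is W ⇒ L
n=9: can move to 8, which is L ⇒ W
n=10: moves to 9(W), 3(W); every one is W ⇒ L
n=11: can move to 10, which is L ⇒ W
n=12: moves to 11(W), 5(W); every one is W ⇒ L
n=13: can move to 12, which is L ⇒ W
The starting position 13 is W: Ada should remove 1, leaving 12, handing over an L position.

Ada wins.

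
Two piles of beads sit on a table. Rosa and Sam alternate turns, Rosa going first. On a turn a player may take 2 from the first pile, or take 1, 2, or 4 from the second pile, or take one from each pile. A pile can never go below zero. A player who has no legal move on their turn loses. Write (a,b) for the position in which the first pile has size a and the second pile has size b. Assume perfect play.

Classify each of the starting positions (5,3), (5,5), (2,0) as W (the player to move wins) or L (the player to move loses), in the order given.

Compute win/loss labels from the base case upward. A position with no move is L. Any other position is W if it can reach an L in one move, else L.
No move ever increases a pile, so every position that can arise here has a ≤ 5 and b ≤ 5; it is enough to label the cells with 0 ≤ a ≤ 5 and 0 ≤ b ≤ 5.
Every move lowers a or b (never raises either), so fill the grid row by row in increasing a, and left to right within a row: each cell's successors are then already labelled.
      b=0  b=1  b=2  b=3  b=4  b=5
a=0:    L    W    W    L    W    W
a=1:    L    W    W    L    W    W
a=2:    W    W    L    W    W    L
a=3:    W    L    W    W    L    W
a=4:    L    W    W    L    W    W
a=5:    L    W    W    L    W    W
Cells with no legal move (terminal, hence L): (0,0), (1,0).
The remaining L cells, each justified by listing all of its moves:
(0,3): L (options (0,2)(W), (0,1)(W) are all W)
(1,3): L (options (1,2)(W), (1,1)(W), (0,2)(W) are all W)
(2,2): L (options (0,2)(W), (2,1)(W), (2,0)(W), (1,1)(W) are all W)
(2,5): L (options (0,5)(W), (2,4)(W), (2,3)(W), (2,1)(W), (1,4)(W) are all W)
(3,1): L (options (1,1)(W), (3,0)(W), (2,0)(W) are all W)
(3,4): L (options (1,4)(W), (3,3)(W), (3,2)(W), (3,0)(W), (2,3)(W) are all W)
(4,0): L (sole option (2,0)(W) is W)
(4,3): L (options (2,3)(W), (4,2)(W), (4,1)(W), (3,2)(W) are all W)
(5,0): L (sole option (3,0)(W) is W)
(5,3): L (options (3,3)(W), (5,2)(W), (5,1)(W), (4,2)(W) are all W)
Every other cell has at least one move into one of the L cells above, so it is W.
(5,3): one of the L cells justified above, so L
(5,5): the move to (5,3) reaches an L cell, so W
(2,0): the move to (0,0) reaches an L cell, so W

(5,3): L, (5,5): W, (2,0): W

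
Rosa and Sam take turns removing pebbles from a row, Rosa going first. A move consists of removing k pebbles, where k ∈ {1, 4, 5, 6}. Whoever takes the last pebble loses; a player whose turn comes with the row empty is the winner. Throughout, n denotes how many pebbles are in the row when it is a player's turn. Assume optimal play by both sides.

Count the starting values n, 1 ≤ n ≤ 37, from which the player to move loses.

9

Work bottom-up. With no move the player to move wins. Otherwise the position is W if at least one move leads to an L position for the opponent, and L if every move leads to a W.
n=0: no move; the opponent has just taken the last pebble and therefore loses → W
n=1: L (sole option 0(W) is W)
n=2: W (go to 1, an L position)
n=3: L (sole option 2(W) is W)
n=4: W (go to 3, an L position)
n=5: W (go to 1, an L position)
n=6: W (go to 1, an L position)
n=7: W (go to 3, an L position)
n=8: W (go to 3, an L position)
n=9: W (go to 3, an L position)
n=10: L (options 9(W), 6(W), 5(W), 4(W) are all W)
n=11: W (go to 10, an L position)
n=12: L (options 11(W), 8(W), 7(W), 6(W) are all W)
n=13: W (go to 12, an L position)
n=14: W (go to 10, an L position)
n=15: W (go to 10, an L position)
n=16: W (go to 12, an L position)
n=17: W (go to 12, an L position)
n=18: W (go to 12, an L position)
n=19: L (options 18(W), 15(W), 14(W), 13(W) are all W)
n=20: W (go to 19, an L position)
n=21: L (options 20(W), 17(W), 16(W), 15(W) are all W)
n=22: W (go to 21, an L position)
n=23: W (go to 19, an L position)
n=24: W (go to 19, an L position)
n=25: W (go to 21, an L position)
n=26: W (go to 21, an L position)
n=27: W (go to 21, an L position)
n=28: L (options 27(W), 24(W), 23(W), 22(W) are all W)
n=29: W (go to 28, an L position)
n=30: L (options 29(W), 26(W), 25(W), 24(W) are all W)
n=31: W (go to 30, an L position)
n=32: W (go to 28, an L position)
n=33: W (go to 28, an L position)
n=34: W (go to 30, an L position)
n=35: W (go to 30, an L position)
n=36: W (go to 30, an L position)
n=37: L (options 36(W), 33(W), 32(W), 31(W) are all W)
L entries with 1 ≤ n ≤ 37 (the range starts at n=1): n = 1, 3, 10, 12, 19, 21, 28, 30, 37; that makes 9.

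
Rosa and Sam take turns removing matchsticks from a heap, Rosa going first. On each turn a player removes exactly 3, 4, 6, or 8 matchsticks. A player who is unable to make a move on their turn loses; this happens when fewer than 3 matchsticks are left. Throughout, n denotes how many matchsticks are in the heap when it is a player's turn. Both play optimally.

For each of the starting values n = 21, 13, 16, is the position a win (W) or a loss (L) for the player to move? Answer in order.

21: W, 13: L, 16: W

Work bottom-up. With no move the player to move loses. Otherwise the position is W if at least one move leads to an L position for the opponent, and L if every move leads to a W.
n=0: no move → L
n=1: no move → L
n=2: no move → L
n=3: →0(L), so W
n=4: →1(L), so W
n=5: →2(L), so W
n=6: →2(L), so W
n=7: →1(L), so W
n=8: →2(L), so W
n=9: →1(L), so W
n=10: →2(L), so W
n=11: →8(W), 7(W), 5(W), 3(W) — all W, so L
n=12: →9(W), 8(W), 6(W), 4(W) — all W, so L
n=13: →10(W), 9(W), 7(W), 5(W) — all W, so L
n=14: →11(L), so W
n=15: →12(L), so W
n=16: →13(L), so W
n=17: →13(L), so W
n=18: →12(L), so W
n=19: →13(L), so W
n=20: →12(L), so W
n=21: →13(L), so W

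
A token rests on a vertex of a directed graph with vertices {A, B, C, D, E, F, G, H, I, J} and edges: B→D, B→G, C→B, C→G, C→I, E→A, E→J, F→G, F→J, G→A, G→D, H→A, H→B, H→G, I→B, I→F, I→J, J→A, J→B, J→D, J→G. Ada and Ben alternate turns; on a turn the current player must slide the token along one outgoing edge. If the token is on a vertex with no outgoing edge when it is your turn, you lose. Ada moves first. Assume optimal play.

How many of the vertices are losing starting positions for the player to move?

Compute win/loss labels from the base case upward. A position with no move is L. Any other position is W if it can reach an L in one move, else L.
Every edge goes from a vertex to one that appears earlier in the order A, D, G, B, J, E, H, F, I, C, so processing vertices in that order labels each vertex after all of its successors.
A: no outgoing edge → L
D: no outgoing edge → L
G: W (go to D, an L position)
B: W (go to D, an L position)
J: W (go to D, an L position)
E: W (go to A, an L position)
H: W (go to A, an L position)
F: L (options J(W), G(W) are all W)
I: W (go to F, an L position)
C: L (options I(W), B(W), G(W) are all W)
The L vertices are A, C, D, F; that is 4 in all.

4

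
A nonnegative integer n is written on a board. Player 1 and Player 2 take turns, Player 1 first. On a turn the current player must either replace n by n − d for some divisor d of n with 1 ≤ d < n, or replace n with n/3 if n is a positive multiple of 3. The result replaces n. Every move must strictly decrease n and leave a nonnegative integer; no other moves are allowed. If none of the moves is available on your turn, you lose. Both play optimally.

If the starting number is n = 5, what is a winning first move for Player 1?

Use the standard recursion: the mover loses at a terminal position; elsewhere, the mover wins exactly when some move hands the opponent an L position.
n=0: no move → L
n=1: no move → L
n=2: W (go to 1, an L position)
n=3: W (go to 1, an L position)
n=4: L (options 2(W), 3(W) are all W)
n=5: W (go to 4, an L position)
From 5, the L positions reachable in one move are: 4.

Move to 4.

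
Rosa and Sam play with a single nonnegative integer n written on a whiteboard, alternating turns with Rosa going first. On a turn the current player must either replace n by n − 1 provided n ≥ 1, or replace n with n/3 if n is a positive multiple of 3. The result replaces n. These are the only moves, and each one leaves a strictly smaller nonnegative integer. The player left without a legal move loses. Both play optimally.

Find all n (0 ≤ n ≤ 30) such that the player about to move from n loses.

Work bottom-up. With no move the player to move loses. Otherwise the position is W if at least one move leads to an L position for the opponent, and L if every move leads to a W.
n=0: no move → L
n=1: →0(L), so W
n=2: →1(W) only, which is W, so L
n=3: →2(L), so W
n=4: →3(W) only, which is W, so L
n=5: →4(L), so W
n=6: →2(L), so W
n=7: →6(W) only, which is W, so L
n=8: →7(L), so W
n=9: →3(W), 8(W) — all W, so L
n=10: →9(L), so W
n=11: →10(W) only, which is W, so L
n=12: →4(L), so W
n=13: →12(W) only, which is W, so L
n=14: →13(L), so W
n=15: →5(W), 14(W) — all W, so L
n=16: →15(L), so W
n=17: →16(W) only, which is W, so L
n=18: →17(L), so W
n=19: →18(W) only, which is W, so L
n=20: →19(L), so W
n=21: →7(L), so W
n=22: →21(W) only, which is W, so L
n=23: →22(L), so W
n=24: →8(W), 23(W) — all W, so L
n=25: →24(L), so W
n=26: →25(W) only, which is W, so L
n=27: →9(L), so W
n=28: →27(W) only, which is W, so L
n=29: →28(L), so W
n=30: →10(W), 29(W) — all W, so L
Reading off the rows marked L gives the requested list; there are 15 such values of n.

0, 2, 4, 7, 9, 11, 13, 15, 17, 19, 22, 24, 26, 28, 30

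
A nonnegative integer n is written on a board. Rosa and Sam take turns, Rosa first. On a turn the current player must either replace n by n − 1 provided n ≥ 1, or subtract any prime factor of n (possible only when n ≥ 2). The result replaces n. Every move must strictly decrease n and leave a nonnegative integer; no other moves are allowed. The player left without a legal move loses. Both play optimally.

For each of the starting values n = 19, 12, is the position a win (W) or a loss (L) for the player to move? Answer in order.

19: W, 12: L

Classify positions by backward induction: terminal positions (no move available) are L. From any other position, the mover wins iff some move reaches an L.
n=0: no move → L
n=1: W (go to 0, an L position)
n=2: W (go to 0, an L position)
n=3: W (go to 0, an L position)
n=4: L (options 2(W), 3(W) are all W)
n=5: W (go to 0, an L position)
n=6: W (go to 4, an L position)
n=7: W (go to 0, an L position)
n=8: L (options 6(W), 7(W) are all W)
n=9: W (go to 8, an L position)
n=10: W (go to 8, an L position)
n=11: W (go to 0, an L position)
n=12: L (options 9(W), 10(W), 11(W) are all W)
n=13: W (go to 0, an L position)
n=14: W (go to 12, an L position)
n=15: W (go to 12, an L position)
n=16: L (options 14(W), 15(W) are all W)
n=17: W (go to 0, an L position)
n=18: W (go to 16, an L position)
n=19: W (go to 0, an L position)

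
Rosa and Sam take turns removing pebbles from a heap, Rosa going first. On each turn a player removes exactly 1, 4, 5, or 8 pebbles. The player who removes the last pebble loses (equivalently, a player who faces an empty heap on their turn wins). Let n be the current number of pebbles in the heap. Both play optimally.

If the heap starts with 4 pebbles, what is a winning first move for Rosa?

Remove 1, leaving 3.

Label each position W (a win for the player to move) or L (a loss). A position with no legal move is W; any other position is W exactly when some move reaches an L, and L when every move reaches a W.
n=0: no move; the opponent has just taken the last pebble and therefore loses → W
n=1: only reaches 0(W), which is W → L
n=2: reaches L-position 1 → W
n=3: only reaches 2(W), which is W → L
n=4: reaches L-position 3 → W
From 4, the L positions reachable in one move are: 3.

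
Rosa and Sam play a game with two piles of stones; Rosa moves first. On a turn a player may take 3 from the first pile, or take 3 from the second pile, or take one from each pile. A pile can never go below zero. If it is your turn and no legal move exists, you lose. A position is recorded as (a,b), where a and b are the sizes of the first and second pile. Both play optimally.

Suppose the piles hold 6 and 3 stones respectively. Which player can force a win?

Rosa wins.

Label each position W (a win for the player to move) or L (a loss). A position with no legal move is L; any other position is W exactly when some move reaches an L, and L when every move reaches a W.
No move ever increases a pile, so every position that can arise here has a ≤ 6 and b ≤ 3; it is enough to label the cells with 0 ≤ a ≤ 6 and 0 ≤ b ≤ 3.
Every move lowers a or b (never raises either), so fill the grid row by row in increasing a, and left to right within a row: each cell's successors are then already labelled.
      b=0  b=1  b=2  b=3
a=0:    L    L    L    W
a=1:    L    W    W    W
a=2:    L    W    L    W
a=3:    W    W    W    W
a=4:    W    L    L    L
a=5:    W    L    W    W
a=6:    L    L    W    W
Cells with no legal move (terminal, hence L): (0,0), (0,1), (0,2), (1,0), (2,0).
The remaining L cells, each justified by listing all of its moves:
(2,2): the only move is to (1,1)(W), a W ⇒ L
(4,1): moves to (1,1)(W), (3,0)(W); every one is W ⇒ L
(4,2): moves to (1,2)(W), (3,1)(W); every one is W ⇒ L
(4,3): moves to (1,3)(W), (4,0)(W), (3,2)(W); every one is W ⇒ L
(5,1): moves to (2,1)(W), (4,0)(W); every one is W ⇒ L
(6,0): the only move is to (3,0)(W), a W ⇒ L
(6,1): moves to (3,1)(W), (5,0)(W); every one is W ⇒ L
Every other cell has at least one move into one of the L cells above, so it is W.
The starting position (6,3) is W: Rosa should move to (6,0), handing over an L position.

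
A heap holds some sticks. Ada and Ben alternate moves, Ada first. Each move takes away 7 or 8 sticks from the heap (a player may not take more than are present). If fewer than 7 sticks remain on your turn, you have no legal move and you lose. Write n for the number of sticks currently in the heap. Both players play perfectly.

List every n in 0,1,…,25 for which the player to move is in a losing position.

Positions with no move are L. A position that does have a move is losing for the player to move precisely when every available move leads to a winning position for the opponent. Fill in the labels:
n=0: no move → L
n=1: no move → L
n=2: no move → L
n=3: no move → L
n=4: no move → L
n=5: no move → L
n=6: no move → L
n=7: reaches L-position 0 → W
n=8: reaches L-position 1 → W
n=9: reaches L-position 2 → W
n=10: reaches L-position 3 → W
n=11: reaches L-position 4 → W
n=12: reaches L-position 5 → W
n=13: reaches L-position 6 → W
n=14: reaches L-position 6 → W
n=15: only reaches 8(W), 7(W), all W → L
n=16: only reaches 9(W), 8(W), all W → L
n=17: only reaches 10(W), 9(W), all W → L
n=18: only reaches 11(W), 10(W), all W → L
n=19: only reaches 12(W), 11(W), all W → L
n=20: only reaches 13(W), 12(W), all W → L
n=21: only reaches 14(W), 13(W), all W → L
n=22: reaches L-position 15 → W
n=23: reaches L-position 16 → W
n=24: reaches L-position 17 → W
n=25: reaches L-position 18 → W
Reading off the rows marked L gives the requested list; there are 14 such values of n.

0, 1, 2, 3, 4, 5, 6, 15, 16, 17, 18, 19, 20, 21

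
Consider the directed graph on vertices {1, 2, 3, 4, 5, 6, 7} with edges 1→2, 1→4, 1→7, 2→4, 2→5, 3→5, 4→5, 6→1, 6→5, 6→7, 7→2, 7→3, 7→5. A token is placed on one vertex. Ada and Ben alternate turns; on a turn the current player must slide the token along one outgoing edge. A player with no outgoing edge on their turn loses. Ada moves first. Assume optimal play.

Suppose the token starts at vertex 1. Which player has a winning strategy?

Positions with no move are L. A position that does have a move is losing for the player to move precisely when every available move leads to a winning position for the opponent. Fill in the labels:
Every edge goes from a vertex to one that appears earlier in the order 5, 3, 4, 2, 7, 1, 6, so processing vertices in that order labels each vertex after all of its successors.
5: no outgoing edge → L
3: can move to 5, which is L ⇒ W
4: can move to 5, which is L ⇒ W
2: can move to 5, which is L ⇒ W
7: can move to 5, which is L ⇒ W
1: moves to 7(W), 2(W), 4(W); every one is W ⇒ L
6: can move to 1, which is L ⇒ W
The starting position 1 is L: whatever Ada does, the opponent receives a W position.

Ben wins.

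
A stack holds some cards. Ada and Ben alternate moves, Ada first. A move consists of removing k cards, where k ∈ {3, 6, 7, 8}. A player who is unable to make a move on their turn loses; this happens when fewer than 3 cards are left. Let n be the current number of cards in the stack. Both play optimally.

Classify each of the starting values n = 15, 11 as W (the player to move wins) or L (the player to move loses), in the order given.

15: W, 11: L

Classify positions by backward induction: terminal positions (no move available) are L. From any other position, the mover wins iff some move reaches an L.
n=0: no move → L
n=1: no move → L
n=2: no move → L
n=3: →0(L), so W
n=4: →1(L), so W
n=5: →2(L), so W
n=6: →0(L), so W
n=7: →1(L), so W
n=8: →2(L), so W
n=9: →2(L), so W
n=10: →2(L), so W
n=11: →8(W), 5(W), 4(W), 3(W) — all W, so L
n=12: →9(W), 6(W), 5(W), 4(W) — all W, so L
n=13: →10(W), 7(W), 6(W), 5(W) — all W, so L
n=14: →11(L), so W
n=15: →12(L), so W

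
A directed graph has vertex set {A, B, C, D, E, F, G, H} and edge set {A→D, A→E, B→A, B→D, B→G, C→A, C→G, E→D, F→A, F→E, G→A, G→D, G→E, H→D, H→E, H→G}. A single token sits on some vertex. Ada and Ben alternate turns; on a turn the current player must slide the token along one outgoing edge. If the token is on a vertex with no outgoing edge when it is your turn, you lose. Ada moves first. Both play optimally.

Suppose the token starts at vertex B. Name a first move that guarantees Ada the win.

Move to D.

Work bottom-up. With no move the player to move loses. Otherwise the position is W if at least one move leads to an L position for the opponent, and L if every move leads to a W.
Every edge goes from a vertex to one that appears earlier in the order D, E, A, G, B, H, F, C, so processing vertices in that order labels each vertex after all of its successors.
D: no outgoing edge → L
E: reaches L-position D → W
A: reaches L-position D → W
G: reaches L-position D → W
B: reaches L-position D → W
H: reaches L-position D → W
F: only reaches A(W), E(W), all W → L
C: only reaches G(W), A(W), all W → L
From B, the L positions reachable in one move are: D.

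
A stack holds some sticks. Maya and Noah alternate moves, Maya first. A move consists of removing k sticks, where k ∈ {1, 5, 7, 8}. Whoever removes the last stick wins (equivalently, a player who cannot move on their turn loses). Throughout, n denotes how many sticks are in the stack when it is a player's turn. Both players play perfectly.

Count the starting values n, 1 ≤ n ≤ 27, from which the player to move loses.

Positions with no move are L. A position that does have a move is losing for the player to move precisely when every available move leads to a winning position for the opponent. Fill in the labels:
n=0: no move → L
n=1: W (go to 0, an L position)
n=2: L (sole option 1(W) is W)
n=3: W (go to 2, an L position)
n=4: L (sole option 3(W) is W)
n=5: W (go to 4, an L position)
n=6: L (options 5(W), 1(W) are all W)
n=7: W (go to 6, an L position)
n=8: W (go to 0, an L position)
n=9: W (go to 4, an L position)
n=10: W (go to 2, an L position)
n=11: W (go to 6, an L position)
n=12: W (go to 4, an L position)
n=13: W (go to 6, an L position)
n=14: W (go to 6, an L position)
n=15: L (options 14(W), 10(W), 8(W), 7(W) are all W)
n=16: W (go to 15, an L position)
n=17: L (options 16(W), 12(W), 10(W), 9(W) are all W)
n=18: W (go to 17, an L position)
n=19: L (options 18(W), 14(W), 12(W), 11(W) are all W)
n=20: W (go to 19, an L position)
n=21: L (options 20(W), 16(W), 14(W), 13(W) are all W)
n=22: W (go to 21, an L position)
n=23: W (go to 15, an L position)
n=24: W (go to 19, an L position)
n=25: W (go to 17, an L position)
n=26: W (go to 21, an L position)
n=27: W (go to 19, an L position)
L entries with 1 ≤ n ≤ 27 (n=0 is outside the asked range and is not counted): n = 2, 4, 6, 15, 17, 19, 21; that makes 7.

7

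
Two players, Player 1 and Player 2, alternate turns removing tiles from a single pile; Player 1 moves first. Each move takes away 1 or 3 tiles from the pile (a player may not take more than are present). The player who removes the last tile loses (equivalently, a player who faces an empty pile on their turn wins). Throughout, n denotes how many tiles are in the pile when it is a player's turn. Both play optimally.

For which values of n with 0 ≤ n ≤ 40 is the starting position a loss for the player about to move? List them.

Positions with no move are W. A position that does have a move is losing for the player to move precisely when every available move leads to a winning position for the opponent. Fill in the labels:
n=0: no move; the opponent has just taken the last tile and therefore loses → W
n=1: →0(W) only, which is W, so L
n=2: →1(L), so W
n=3: →2(W), 0(W) — all W, so L
n=4: →3(L), so W
n=5: →4(W), 2(W) — all W, so L
n=6: →5(L), so W
n=7: →6(W), 4(W) — all W, so L
n=8: →7(L), so W
n=9: →8(W), 6(W) — all W, so L
n=10: →9(L), so W
n=11: →10(W), 8(W) — all W, so L
n=12: →11(L), so W
n=13: →12(W), 10(W) — all W, so L
n=14: →13(L), so W
n=15: →14(W), 12(W) — all W, so L
n=16: →15(L), so W
n=17: →16(W), 14(W) — all W, so L
n=18: →17(L), so W
n=19: →18(W), 16(W) — all W, so L
n=20: →19(L), so W
n=21: →20(W), 18(W) — all W, so L
n=22: →21(L), so W
n=23: →22(W), 20(W) — all W, so L
n=24: →23(L), so W
n=25: →24(W), 22(W) — all W, so L
n=26: →25(L), so W
n=27: →26(W), 24(W) — all W, so L
n=28: →27(L), so W
n=29: →28(W), 26(W) — all W, so L
n=30: →29(L), so W
n=31: →30(W), 28(W) — all W, so L
n=32: →31(L), so W
n=33: →32(W), 30(W) — all W, so L
n=34: →33(L), so W
n=35: →34(W), 32(W) — all W, so L
n=36: →35(L), so W
n=37: →36(W), 34(W) — all W, so L
n=38: →37(L), so W
n=39: →38(W), 36(W) — all W, so L
n=40: →39(L), so W
Reading off the rows marked L gives the requested list; there are 20 such values of n.

1, 3, 5, 7, 9, 11, 13, 15, 17, 19, 21, 23, 25, 27, 29, 31, 33, 35, 37, 39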